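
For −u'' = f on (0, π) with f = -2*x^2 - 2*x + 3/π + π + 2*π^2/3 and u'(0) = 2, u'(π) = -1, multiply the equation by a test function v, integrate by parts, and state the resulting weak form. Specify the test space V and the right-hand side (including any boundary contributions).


V = H^1(0, π) (v unrestricted at boundary; u is determined up to an additive constant); weak form: ∫_0^π u'v' dx = ∫_0^π (-2*x^2 - 2*x + 3/π + π + 2*π^2/3) v dx − v(π) − 2·v(0) for all v ∈ V.

Multiply both sides by a test function v and integrate from 0 to π:
  ∫_0^π −u''(x) v(x) dx = ∫_0^π f(x) v(x) dx.
Integrate the LHS by parts once:
  ∫_0^π −u'' v dx = −[u'(x) v(x)]_0^π + ∫_0^π u'(x) v'(x) dx.
Thus ∫_0^π u'(x) v'(x) dx = ∫_0^π f(x) v(x) dx + [u'(x) v(x)]_0^π.
Choose V so that boundary terms are either known or forced to vanish.
u has inhomogeneous Neumann u'(0) = 2, u'(π) = -1. [u' v]_0^π = (-1)·v(π) − (2)·v(0) = − v(π) − 2·v(0). Take V = H^1(0, π); boundary term becomes part of RHS.
Weak formulation: find u (satisfying any essential BC) such that ∫_0^π u'(x) v'(x) dx = ∫_0^π f v dx − v(π) − 2·v(0) for all v ∈ V (Neumann data are natural BCs: they enter the RHS as boundary terms).
Substituting f(x) = -2*x^2 - 2*x + 3/π + π + 2*π^2/3, the right-hand side is ∫_0^π (-2*x^2 - 2*x + 3/π + π + 2*π^2/3) v dx − v(π) − 2·v(0).
Compatibility check (pure Neumann): taking v ≡ 1 ∈ V gives 0 = ∫_0^π f dx + (-1) − (2), i.e. ∫_0^π f dx must equal u'(0) − u'(π) = 3. Indeed ∫_0^π (-2*x^2 - 2*x + 3/π + π + 2*π^2/3) dx = 3, so the data are compatible. The solution is then unique only up to an additive constant (fix it e.g. by requiring ∫_0^π u dx = 0).


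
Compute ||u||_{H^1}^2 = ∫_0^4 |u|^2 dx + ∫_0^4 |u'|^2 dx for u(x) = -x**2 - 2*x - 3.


||u||_{H^1}^2 = 14572/15

The H^1 norm (squared) on an interval (0, L) is
  ||u||_{H^1}^2 = ∫_0^L u(x)^2 dx + ∫_0^L u'(x)^2 dx.
Compute u'(x) = -2*x - 2.
Then u(x)^2 = x**4 + 4*x**3 + 10*x**2 + 12*x + 9 and u'(x)^2 = 4*x**2 + 8*x + 4.
Integrate each monomial from 0 to 4 using ∫_0^4 c·x^n dx = c·4^(n+1)/(n+1):
  ∫_0^4 u(x)^2 dx = ∫_0^4 (x^4 + 4*x^3 + 10*x^2 + 12*x + 9) dx. Term by term:
    ∫_0^4 x^4 dx = 1024/5;  ∫_0^4 4*x^3 dx = 256;  ∫_0^4 10*x^2 dx = 640/3;
    ∫_0^4 12*x dx = 96;  ∫_0^4 9 dx = 36.
  Sum: 1024/5 + 256 + 640/3 + 96 + 36 = 12092/15.
  ∫_0^4 u'(x)^2 dx = ∫_0^4 (4*x^2 + 8*x + 4) dx. Term by term:
    ∫_0^4 4*x^2 dx = 256/3;  ∫_0^4 8*x dx = 64;  ∫_0^4 4 dx = 16.
  Sum: 256/3 + 64 + 16 = 496/3.
Adding: ||u||_{H^1}^2 = 12092/15 + 496/3 = 14572/15.


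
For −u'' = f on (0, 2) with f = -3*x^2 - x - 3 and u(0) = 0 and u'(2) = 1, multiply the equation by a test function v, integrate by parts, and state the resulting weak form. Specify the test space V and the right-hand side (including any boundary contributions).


V = {v ∈ H^1(0, 2) : v(0) = 0} (test functions vanish at x = 0 where u is specified); weak form: ∫_0^2 u'v' dx = ∫_0^2 (-3*x^2 - x - 3) v dx + v(2) for all v ∈ V.

Multiply both sides by a test function v and integrate from 0 to 2:
  ∫_0^2 −u''(x) v(x) dx = ∫_0^2 f(x) v(x) dx.
Integrate the LHS by parts once:
  ∫_0^2 −u'' v dx = −[u'(x) v(x)]_0^2 + ∫_0^2 u'(x) v'(x) dx.
Thus ∫_0^2 u'(x) v'(x) dx = ∫_0^2 f(x) v(x) dx + [u'(x) v(x)]_0^2.
Choose V so that boundary terms are either known or forced to vanish.
Mixed BC: u(0) = 0 (Dirichlet) and u'(2) = 1 (Neumann). Define V = {v ∈ H^1(0, 2) : v(0) = 0}. Then [u' v]_0^2 = u'(2)·v(2) − u'(0)·0 = v(2).
Weak formulation: find u (satisfying any essential BC) such that ∫_0^2 u'(x) v'(x) dx = ∫_0^2 f v dx + v(2) for all v ∈ V (Dirichlet at 0 absorbed into V; Neumann datum at x = 2 contributes the boundary term).
Substituting f(x) = -3*x^2 - x - 3, the right-hand side is ∫_0^2 (-3*x^2 - x - 3) v dx + v(2).


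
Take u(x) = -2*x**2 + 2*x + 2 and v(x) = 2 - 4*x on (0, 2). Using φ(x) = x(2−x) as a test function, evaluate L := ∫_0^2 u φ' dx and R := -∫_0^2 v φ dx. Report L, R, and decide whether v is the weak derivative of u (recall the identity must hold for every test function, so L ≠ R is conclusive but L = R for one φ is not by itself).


LHS = 8/3, RHS = 8/3. Yes, v = u' weakly.

u(x) = -2*x**2 + 2*x + 2, classical derivative u'(x) = 2 - 4*x.
φ(x) = x(2−x), so φ'(x) = 2 - 2*x.
Note φ(0) = φ(2) = 0, so the boundary term u·φ vanishes.
LHS = ∫_0^2 u(x) φ'(x) dx = ∫_0^2 (4*x^3 - 8*x^2 + 4) dx. Term by term:
  ∫_0^2 4*x^3 dx = 16;  ∫_0^2 -8*x^2 dx = -64/3;  ∫_0^2 4 dx = 8.
Sum: 16 − 64/3 + 8 = 8/3.
So LHS = 8/3.
∫_0^2 v(x) φ(x) dx = ∫_0^2 (4*x^3 - 10*x^2 + 4*x) dx. Term by term:
  ∫_0^2 4*x^3 dx = 16;  ∫_0^2 -10*x^2 dx = -80/3;  ∫_0^2 4*x dx = 8.
Sum: 16 − 80/3 + 8 = -8/3.
So RHS = -∫_0^2 v(x) φ(x) dx = 8/3.
LHS = RHS, so the identity holds for this test φ.
Moreover u is smooth here and v(x) = u'(x) = 2 - 4*x pointwise, so the identity holds for every test function. Hence v is the weak derivative of u.


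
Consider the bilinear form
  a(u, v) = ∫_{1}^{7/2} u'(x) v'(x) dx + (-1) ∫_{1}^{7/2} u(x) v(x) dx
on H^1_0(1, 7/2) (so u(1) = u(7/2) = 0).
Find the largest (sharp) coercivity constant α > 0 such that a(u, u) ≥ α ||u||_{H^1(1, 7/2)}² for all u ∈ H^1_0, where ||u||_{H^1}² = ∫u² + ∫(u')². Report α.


α = (-25 + 4*π^2)/(25 + 4*π^2)

Coercivity of a(·,·) on H^1_0(1, 7/2) means a(u, u) ≥ α ||u||_{H^1}² for every u ∈ H^1_0.
The interval has length L = 5/2, and Poincaré/coercivity depend only on L. Here a(u, u) = ∫(u')² + (-1)·∫u².
Here c = -1 < 0 with |c| < (π/L)² = 4*π^2/25, so coercivity still holds. The condition a(u,u) ≥ α||u||_{H^1}² reads (1−α)∫(u')² ≥ (α−c)∫u². Any admissible α is ≤ 1 (rapidly oscillating u have ∫u²/∫(u')² → 0), and α = 1 would force 0 ≥ (1−c)∫u², impossible since c < 1; so 1−α > 0. By the sharp Poincaré inequality on H^1_0 of an interval of length L, ∫(u')² ≥ (π/L)²∫u² with equality for the first sine mode sin(π(x−x₀)/L) (x₀ the left endpoint), so the inequality holds for all u iff (1−α)(π/L)² ≥ α − c, i.e. α ≤ ((π/L)² + c)/((π/L)² + 1) = (1 + c(L/π)²)/(1 + (L/π)²). (Direct route, valid since c ≤ 0: Poincaré gives c∫u² ≥ c(L/π)²∫(u')², so a(u,u) ≥ (1 + c(L/π)²)∫(u')², while ||u||_{H^1}² ≤ (1 + (L/π)²)∫(u')²; dividing yields the same α.) With (π/L)² = 4*π^2/25 and c = -1, the largest admissible constant is α = ((π/L)² + c)/((π/L)² + 1).
Simplifying, α = (-25 + 4*π^2)/(25 + 4*π^2).


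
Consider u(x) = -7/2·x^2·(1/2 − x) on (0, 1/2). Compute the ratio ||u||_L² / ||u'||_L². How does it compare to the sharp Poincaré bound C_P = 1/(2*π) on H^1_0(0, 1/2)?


||u||_L² / ||u'||_L² = sqrt(14)/28 < C_P = 1/(2*π).

u(x) = -7/2·x^2·(1/2 − x), so u'(x) = 7*x*(3*x - 1)/2.
u(x) = -7/2·x^2·(1/2 − x) vanishes at x = 0 and x = 1/2, so u ∈ H^1_0(0, 1/2). Differentiate via the product rule and integrate the resulting polynomials term by term.
  ∫_0^1/2 u² dx = ∫_0^1/2 (49*x^6/4 - 49*x^5/4 + 49*x^4/16) dx. Term by term:
    ∫_0^1/2 49*x^6/4 dx = 7/512;  ∫_0^1/2 -49*x^5/4 dx = -49/1536;  ∫_0^1/2 49*x^4/16 dx = 49/2560.
  Sum: 7/512 − 49/1536 + 49/2560 = 7/7680.
  ∫_0^1/2 (u')² dx = ∫_0^1/2 (441*x^4/4 - 147*x^3/2 + 49*x^2/4) dx. Term by term:
    ∫_0^1/2 441*x^4/4 dx = 441/640;  ∫_0^1/2 -147*x^3/2 dx = -147/128;  ∫_0^1/2 49*x^2/4 dx = 49/96.
  Sum: 441/640 − 147/128 + 49/96 = 49/960.
∫_0^1/2 u² dx = 7/7680, so ||u||_L² = sqrt(210)/480.
∫_0^1/2 (u')² dx = 49/960, so ||u'||_L² = 7*sqrt(15)/120.
Ratio ||u||_L² / ||u'||_L² = sqrt(14)/28.
Sharp Poincaré constant on H^1_0(0, 1/2) is C_P = L/π = 1/(2*π), achieved by sin(2*π·x).
A polynomial bump cannot attain the sharp Poincaré constant (only the first sine eigenfunction does), so the ratio is strictly less than C_P, consistent with ||u||_L² ≤ C_P ||u'||_L².


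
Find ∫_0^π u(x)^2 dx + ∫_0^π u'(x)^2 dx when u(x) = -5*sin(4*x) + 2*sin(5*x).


||u||_{H^1(0,π)}^2 = 529*π/2

u'(x) = -20*cos(4*x) + 10*cos(5*x).
Expand u² and (u')² and integrate term by term on (0, π), using: for integers n ≥ 1, ∫_0^π sin²(nx) dx = ∫_0^π cos²(nx) dx = π/2; for n ≠ n', ∫_0^π sin(nx)sin(n'x) dx = ∫_0^π cos(nx)cos(n'x) dx = 0; and by product-to-sum, ∫_0^π sin(nx)cos(n'x) dx = ½∫_0^π [sin((n+n')x) + sin((n−n')x)] dx, which is 0 when n+n' is even and 2n/(n²−n'²) when n+n' is odd (it need not vanish on (0, π)).
  u² squared terms: (-5)²·∫sin(4x)² dx = 25·π/2 = 25*π/2;  (2)²·∫sin(5x)² dx = 4·π/2 = 2*π.
  u² cross terms: 2·(-5)·(2)·∫sin(4x)·sin(5x) dx = -20·(0) = 0.
  So ∫_0^π u² dx = 25*π/2 + 2*π + 0 = 29*π/2.
  (u')² squared terms: (-20)²·∫cos(4x)² dx = 400·π/2 = 200*π;  (10)²·∫cos(5x)² dx = 100·π/2 = 50*π.
  (u')² cross terms: 2·(-20)·(10)·∫cos(4x)·cos(5x) dx = -400·(0) = 0.
  So ∫_0^π (u')² dx = 200*π + 50*π + 0 = 250*π.
||u||_{H^1}^2 = (29*π/2) + (250*π) = 529*π/2.


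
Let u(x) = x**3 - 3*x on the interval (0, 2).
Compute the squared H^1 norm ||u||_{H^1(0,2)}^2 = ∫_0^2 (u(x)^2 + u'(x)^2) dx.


||u||_{H^1}^2 = 1102/35

The H^1 norm (squared) on an interval (0, L) is
  ||u||_{H^1}^2 = ∫_0^L u(x)^2 dx + ∫_0^L u'(x)^2 dx.
Compute u'(x) = 3*x**2 - 3.
Then u(x)^2 = x**6 - 6*x**4 + 9*x**2 and u'(x)^2 = 9*x**4 - 18*x**2 + 9.
Integrate each monomial from 0 to 2 using ∫_0^2 c·x^n dx = c·2^(n+1)/(n+1):
  ∫_0^2 u(x)^2 dx = ∫_0^2 (x^6 - 6*x^4 + 9*x^2) dx. Term by term:
    ∫_0^2 x^6 dx = 128/7;  ∫_0^2 -6*x^4 dx = -192/5;  ∫_0^2 9*x^2 dx = 24.
  Sum: 128/7 − 192/5 + 24 = 136/35.
  ∫_0^2 u'(x)^2 dx = ∫_0^2 (9*x^4 - 18*x^2 + 9) dx. Term by term:
    ∫_0^2 9*x^4 dx = 288/5;  ∫_0^2 -18*x^2 dx = -48;  ∫_0^2 9 dx = 18.
  Sum: 288/5 − 48 + 18 = 138/5.
Adding: ||u||_{H^1}^2 = 136/35 + 138/5 = 1102/35.


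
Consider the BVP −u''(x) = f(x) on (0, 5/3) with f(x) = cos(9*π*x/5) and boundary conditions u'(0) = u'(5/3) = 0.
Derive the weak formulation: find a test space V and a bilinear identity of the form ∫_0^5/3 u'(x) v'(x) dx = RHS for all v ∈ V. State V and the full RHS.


V = H^1(0, 5/3) (no boundary constraint on v; u is determined up to an additive constant); weak form: ∫_0^5/3 u'v' dx = ∫_0^5/3 (cos(9*π*x/5)) v dx for all v ∈ V.

Multiply both sides by a test function v and integrate from 0 to 5/3:
  ∫_0^5/3 −u''(x) v(x) dx = ∫_0^5/3 f(x) v(x) dx.
Integrate the LHS by parts once:
  ∫_0^5/3 −u'' v dx = −[u'(x) v(x)]_0^5/3 + ∫_0^5/3 u'(x) v'(x) dx.
Thus ∫_0^5/3 u'(x) v'(x) dx = ∫_0^5/3 f(x) v(x) dx + [u'(x) v(x)]_0^5/3.
Choose V so that boundary terms are either known or forced to vanish.
u has homogeneous Neumann: u'(0) = u'(5/3) = 0. So [u' v]_0^5/3 = 0·v(5/3) − 0·v(0) = 0 for any v; take V = H^1(0, 5/3).
Weak formulation: find u (satisfying any essential BC) such that ∫_0^5/3 u'(x) v'(x) dx = ∫_0^5/3 f v dx for all v ∈ V (homogeneous Neumann, so boundary terms vanish).
Substituting f(x) = cos(9*π*x/5), the right-hand side is ∫_0^5/3 (cos(9*π*x/5)) v dx.
Compatibility check (pure Neumann): taking v ≡ 1 ∈ V gives 0 = ∫_0^5/3 f dx + (0) − (0), i.e. ∫_0^5/3 f dx must equal u'(0) − u'(5/3) = 0. Indeed ∫_0^5/3 (cos(9*π*x/5)) dx = 0, so the data are compatible. The solution is then unique only up to an additive constant (fix it e.g. by requiring ∫_0^5/3 u dx = 0).


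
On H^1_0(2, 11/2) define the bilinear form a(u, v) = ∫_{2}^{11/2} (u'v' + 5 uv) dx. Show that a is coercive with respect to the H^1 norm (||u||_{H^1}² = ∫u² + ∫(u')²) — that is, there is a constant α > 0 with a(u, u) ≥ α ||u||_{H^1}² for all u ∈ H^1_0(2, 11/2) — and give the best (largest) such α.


α = 1

Coercivity of a(·,·) on H^1_0(2, 11/2) means a(u, u) ≥ α ||u||_{H^1}² for every u ∈ H^1_0.
The interval has length L = 7/2, and Poincaré/coercivity depend only on L. Here a(u, u) = ∫(u')² + (5)·∫u².
Here c = 5 ≥ 1, so a(u,u) = ∫(u')² + c∫u² ≥ ∫(u')² + ∫u² = ||u||_{H^1}², i.e. α = 1 works. No larger α is possible: a(u,u) ≥ α||u||_{H^1}² means (1−α)∫(u')² ≥ (α−c)∫u², and for the modes u_n = sin(nπ(x−x₀)/L) (x₀ the left endpoint) one has ∫u_n²/∫(u_n')² = (L/(nπ))² → 0, so a(u_n,u_n)/||u_n||_{H^1}² → 1. Hence the optimal constant is α = 1.
Therefore α = 1.


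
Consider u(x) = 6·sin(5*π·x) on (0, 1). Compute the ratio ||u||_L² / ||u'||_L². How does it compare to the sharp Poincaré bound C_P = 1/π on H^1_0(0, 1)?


||u||_L² / ||u'||_L² = 1/(5*π) < C_P = 1/π.

u(x) = 6·sin(5*π·x), so u'(x) = 30*π*cos(5*π*x).
Writing u(x) = A·sin(kπx/L) with A = 6 and k = 5, use ∫_0^L sin²(kπx/L) dx = L/2 and ∫_0^L cos²(kπx/L) dx = L/2.
u² = 36·sin²(5*π·x) and (u')² = 900*π^2·cos²(5*π·x), and each of sin², cos² integrates to L/2 = 1/2 over (0, 1).
∫_0^1 u² dx = 18, so ||u||_L² = 3*sqrt(2).
∫_0^1 (u')² dx = 450*π^2, so ||u'||_L² = 15*sqrt(2)*π.
Ratio ||u||_L² / ||u'||_L² = 1/(5*π).
Sharp Poincaré constant on H^1_0(0, 1) is C_P = L/π = 1/π, achieved by sin(π·x).
This is the k = 5 harmonic; the ratio L/(kπ) is strictly less than C_P = L/π, consistent with the sharp inequality ||u||_L² ≤ C_P ||u'||_L².


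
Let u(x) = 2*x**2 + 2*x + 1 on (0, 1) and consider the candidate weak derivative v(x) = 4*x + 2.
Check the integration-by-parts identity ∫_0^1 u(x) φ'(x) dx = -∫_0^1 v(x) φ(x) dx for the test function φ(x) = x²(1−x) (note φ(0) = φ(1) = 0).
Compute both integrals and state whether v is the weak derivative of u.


LHS = -11/30, RHS = -11/30. Yes, v = u' weakly.

u(x) = 2*x**2 + 2*x + 1, classical derivative u'(x) = 4*x + 2.
φ(x) = x²(1−x), so φ'(x) = x*(2 - 3*x).
Note φ(0) = φ(1) = 0, so the boundary term u·φ vanishes.
LHS = ∫_0^1 u(x) φ'(x) dx = ∫_0^1 (-6*x^4 - 2*x^3 + x^2 + 2*x) dx. Term by term:
  ∫_0^1 -6*x^4 dx = -6/5;  ∫_0^1 -2*x^3 dx = -1/2;  ∫_0^1 x^2 dx = 1/3;
  ∫_0^1 2*x dx = 1.
Sum: -6/5 − 1/2 + 1/3 + 1 = -11/30.
So LHS = -11/30.
∫_0^1 v(x) φ(x) dx = ∫_0^1 (-4*x^4 + 2*x^3 + 2*x^2) dx. Term by term:
  ∫_0^1 -4*x^4 dx = -4/5;  ∫_0^1 2*x^3 dx = 1/2;  ∫_0^1 2*x^2 dx = 2/3.
Sum: -4/5 + 1/2 + 2/3 = 11/30.
So RHS = -∫_0^1 v(x) φ(x) dx = -11/30.
LHS = RHS, so the identity holds for this test φ.
Moreover u is smooth here and v(x) = u'(x) = 4*x + 2 pointwise, so the identity holds for every test function. Hence v is the weak derivative of u.


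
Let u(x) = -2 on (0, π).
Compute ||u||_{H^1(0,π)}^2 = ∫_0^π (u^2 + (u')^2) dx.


||u||_{H^1(0,π)}^2 = 4*π

u'(x) = 0.
Expand u² and (u')² and integrate term by term on (0, π), using: for integers n ≥ 1, ∫_0^π sin²(nx) dx = ∫_0^π cos²(nx) dx = π/2; for n ≠ n', ∫_0^π sin(nx)sin(n'x) dx = ∫_0^π cos(nx)cos(n'x) dx = 0; and by product-to-sum, ∫_0^π sin(nx)cos(n'x) dx = ½∫_0^π [sin((n+n')x) + sin((n−n')x)] dx, which is 0 when n+n' is even and 2n/(n²−n'²) when n+n' is odd (it need not vanish on (0, π)). For the constant mode: ∫_0^π 1 dx = π, ∫_0^π cos(nx) dx = 0, ∫_0^π sin(nx) dx = (1−(−1)^n)/n.
  u² squared terms: (-2)²·∫1 dx = 4·π = 4*π.
  So ∫_0^π u² dx = 4*π.
  u' ≡ 0, so ∫_0^π (u')² dx = 0.
||u||_{H^1}^2 = (4*π) + (0) = 4*π.


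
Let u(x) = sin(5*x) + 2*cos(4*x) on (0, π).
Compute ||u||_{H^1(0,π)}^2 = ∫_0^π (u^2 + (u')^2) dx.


||u||_{H^1(0,π)}^2 = 680/9 + 47*π

u'(x) = -8*sin(4*x) + 5*cos(5*x).
Expand u² and (u')² and integrate term by term on (0, π), using: for integers n ≥ 1, ∫_0^π sin²(nx) dx = ∫_0^π cos²(nx) dx = π/2; for n ≠ n', ∫_0^π sin(nx)sin(n'x) dx = ∫_0^π cos(nx)cos(n'x) dx = 0; and by product-to-sum, ∫_0^π sin(nx)cos(n'x) dx = ½∫_0^π [sin((n+n')x) + sin((n−n')x)] dx, which is 0 when n+n' is even and 2n/(n²−n'²) when n+n' is odd (it need not vanish on (0, π)).
  u² squared terms: (2)²·∫cos(4x)² dx = 4·π/2 = 2*π;  (1)²·∫sin(5x)² dx = 1·π/2 = π/2.
  u² cross terms: 2·(2)·(1)·∫cos(4x)·sin(5x) dx = 4·(10/9) = 40/9.
  So ∫_0^π u² dx = 2*π + π/2 + 40/9 = 40/9 + 5*π/2.
  (u')² squared terms: (-8)²·∫sin(4x)² dx = 64·π/2 = 32*π;  (5)²·∫cos(5x)² dx = 25·π/2 = 25*π/2.
  (u')² cross terms: 2·(-8)·(5)·∫sin(4x)·cos(5x) dx = -80·(-8/9) = 640/9.
  So ∫_0^π (u')² dx = 32*π + 25*π/2 + 640/9 = 640/9 + 89*π/2.
||u||_{H^1}^2 = (40/9 + 5*π/2) + (640/9 + 89*π/2) = 680/9 + 47*π.


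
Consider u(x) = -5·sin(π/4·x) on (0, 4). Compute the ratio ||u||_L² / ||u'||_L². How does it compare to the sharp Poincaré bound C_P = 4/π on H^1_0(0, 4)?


||u||_L² / ||u'||_L² = 4/π = C_P.

u(x) = -5·sin(π/4·x), so u'(x) = -5*π*cos(π*x/4)/4.
Writing u(x) = A·sin(kπx/L) with A = -5 and k = 1, use ∫_0^L sin²(kπx/L) dx = L/2 and ∫_0^L cos²(kπx/L) dx = L/2.
u² = 25·sin²(π/4·x) and (u')² = 25*π^2/16·cos²(π/4·x), and each of sin², cos² integrates to L/2 = 2 over (0, 4).
∫_0^4 u² dx = 50, so ||u||_L² = 5*sqrt(2).
∫_0^4 (u')² dx = 25*π^2/8, so ||u'||_L² = 5*sqrt(2)*π/4.
Ratio ||u||_L² / ||u'||_L² = 4/π.
Sharp Poincaré constant on H^1_0(0, 4) is C_P = L/π = 4/π, achieved by sin(π/4·x).
This is the k = 1 eigenfunction (up to amplitude), so the ratio equals the sharp Poincaré constant exactly.


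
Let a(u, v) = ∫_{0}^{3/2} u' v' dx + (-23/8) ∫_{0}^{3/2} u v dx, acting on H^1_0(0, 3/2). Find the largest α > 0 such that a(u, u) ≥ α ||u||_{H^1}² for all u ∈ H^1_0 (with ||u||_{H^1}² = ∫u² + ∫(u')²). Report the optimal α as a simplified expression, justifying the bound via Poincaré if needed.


α = (-207 + 32*π^2)/(8*(9 + 4*π^2))

Coercivity of a(·,·) on H^1_0(0, 3/2) means a(u, u) ≥ α ||u||_{H^1}² for every u ∈ H^1_0.
The interval has length L = 3/2, and Poincaré/coercivity depend only on L. Here a(u, u) = ∫(u')² + (-23/8)·∫u².
Here c = -23/8 < 0 with |c| < (π/L)² = 4*π^2/9, so coercivity still holds. The condition a(u,u) ≥ α||u||_{H^1}² reads (1−α)∫(u')² ≥ (α−c)∫u². Any admissible α is ≤ 1 (rapidly oscillating u have ∫u²/∫(u')² → 0), and α = 1 would force 0 ≥ (1−c)∫u², impossible since c < 1; so 1−α > 0. By the sharp Poincaré inequality on H^1_0 of an interval of length L, ∫(u')² ≥ (π/L)²∫u² with equality for the first sine mode sin(π(x−x₀)/L) (x₀ the left endpoint), so the inequality holds for all u iff (1−α)(π/L)² ≥ α − c, i.e. α ≤ ((π/L)² + c)/((π/L)² + 1) = (1 + c(L/π)²)/(1 + (L/π)²). (Direct route, valid since c ≤ 0: Poincaré gives c∫u² ≥ c(L/π)²∫(u')², so a(u,u) ≥ (1 + c(L/π)²)∫(u')², while ||u||_{H^1}² ≤ (1 + (L/π)²)∫(u')²; dividing yields the same α.) With (π/L)² = 4*π^2/9 and c = -23/8, the largest admissible constant is α = ((π/L)² + c)/((π/L)² + 1).
Simplifying, α = (-207 + 32*π^2)/(8*(9 + 4*π^2)).


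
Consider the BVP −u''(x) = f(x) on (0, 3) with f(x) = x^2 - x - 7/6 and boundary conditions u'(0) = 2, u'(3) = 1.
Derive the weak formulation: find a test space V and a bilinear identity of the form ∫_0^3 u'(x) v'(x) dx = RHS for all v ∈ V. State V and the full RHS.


V = H^1(0, 3) (v unrestricted at boundary; u is determined up to an additive constant); weak form: ∫_0^3 u'v' dx = ∫_0^3 (x^2 - x - 7/6) v dx + v(3) − 2·v(0) for all v ∈ V.

Multiply both sides by a test function v and integrate from 0 to 3:
  ∫_0^3 −u''(x) v(x) dx = ∫_0^3 f(x) v(x) dx.
Integrate the LHS by parts once:
  ∫_0^3 −u'' v dx = −[u'(x) v(x)]_0^3 + ∫_0^3 u'(x) v'(x) dx.
Thus ∫_0^3 u'(x) v'(x) dx = ∫_0^3 f(x) v(x) dx + [u'(x) v(x)]_0^3.
Choose V so that boundary terms are either known or forced to vanish.
u has inhomogeneous Neumann u'(0) = 2, u'(3) = 1. [u' v]_0^3 = (1)·v(3) − (2)·v(0) = v(3) − 2·v(0). Take V = H^1(0, 3); boundary term becomes part of RHS.
Weak formulation: find u (satisfying any essential BC) such that ∫_0^3 u'(x) v'(x) dx = ∫_0^3 f v dx + v(3) − 2·v(0) for all v ∈ V (Neumann data are natural BCs: they enter the RHS as boundary terms).
Substituting f(x) = x^2 - x - 7/6, the right-hand side is ∫_0^3 (x^2 - x - 7/6) v dx + v(3) − 2·v(0).
Compatibility check (pure Neumann): taking v ≡ 1 ∈ V gives 0 = ∫_0^3 f dx + (1) − (2), i.e. ∫_0^3 f dx must equal u'(0) − u'(3) = 1. Indeed ∫_0^3 (x^2 - x - 7/6) dx = 1, so the data are compatible. The solution is then unique only up to an additive constant (fix it e.g. by requiring ∫_0^3 u dx = 0).


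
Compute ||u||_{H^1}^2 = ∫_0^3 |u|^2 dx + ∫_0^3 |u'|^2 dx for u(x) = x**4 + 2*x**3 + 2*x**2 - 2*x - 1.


||u||_{H^1}^2 = 1581369/70

The H^1 norm (squared) on an interval (0, L) is
  ||u||_{H^1}^2 = ∫_0^L u(x)^2 dx + ∫_0^L u'(x)^2 dx.
Compute u'(x) = 4*x**3 + 6*x**2 + 4*x - 2.
Then u(x)^2 = x**8 + 4*x**7 + 8*x**6 + 4*x**5 - 6*x**4 - 12*x**3 + 4*x + 1 and u'(x)^2 = 16*x**6 + 48*x**5 + 68*x**4 + 32*x**3 - 8*x**2 - 16*x + 4.
Integrate each monomial from 0 to 3 using ∫_0^3 c·x^n dx = c·3^(n+1)/(n+1):
  ∫_0^3 u(x)^2 dx = ∫_0^3 (x^8 + 4*x^7 + 8*x^6 + 4*x^5 - 6*x^4 - 12*x^3 + 4*x + 1) dx. Term by term:
    ∫_0^3 x^8 dx = 2187;  ∫_0^3 4*x^7 dx = 6561/2;  ∫_0^3 8*x^6 dx = 17496/7;
    ∫_0^3 4*x^5 dx = 486;  ∫_0^3 -6*x^4 dx = -1458/5;  ∫_0^3 -12*x^3 dx = -243;
    ∫_0^3 4*x dx = 18;  ∫_0^3 1 dx = 3.
  Sum: 2187 + 6561/2 + 17496/7 + 486 − 1458/5 − 243 + 18 + 3 = 555753/70.
  ∫_0^3 u'(x)^2 dx = ∫_0^3 (16*x^6 + 48*x^5 + 68*x^4 + 32*x^3 - 8*x^2 - 16*x + 4) dx. Term by term:
    ∫_0^3 16*x^6 dx = 34992/7;  ∫_0^3 48*x^5 dx = 5832;  ∫_0^3 68*x^4 dx = 16524/5;
    ∫_0^3 32*x^3 dx = 648;  ∫_0^3 -8*x^2 dx = -72;  ∫_0^3 -16*x dx = -72;
    ∫_0^3 4 dx = 12.
  Sum: 34992/7 + 5832 + 16524/5 + 648 − 72 − 72 + 12 = 512808/35.
Adding: ||u||_{H^1}^2 = 555753/70 + 512808/35 = 1581369/70.


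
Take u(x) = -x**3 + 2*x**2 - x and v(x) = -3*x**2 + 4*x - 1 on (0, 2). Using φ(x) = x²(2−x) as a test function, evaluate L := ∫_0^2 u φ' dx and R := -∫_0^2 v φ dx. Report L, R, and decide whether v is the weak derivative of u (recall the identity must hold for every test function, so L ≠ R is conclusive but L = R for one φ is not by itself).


LHS = 4/3, RHS = 4/3. Yes, v = u' weakly.

u(x) = -x**3 + 2*x**2 - x, classical derivative u'(x) = -3*x**2 + 4*x - 1.
φ(x) = x²(2−x), so φ'(x) = x*(4 - 3*x).
Note φ(0) = φ(2) = 0, so the boundary term u·φ vanishes.
LHS = ∫_0^2 u(x) φ'(x) dx = ∫_0^2 (3*x^5 - 10*x^4 + 11*x^3 - 4*x^2) dx. Term by term:
  ∫_0^2 3*x^5 dx = 32;  ∫_0^2 -10*x^4 dx = -64;  ∫_0^2 11*x^3 dx = 44;
  ∫_0^2 -4*x^2 dx = -32/3.
Sum: 32 − 64 + 44 − 32/3 = 4/3.
So LHS = 4/3.
∫_0^2 v(x) φ(x) dx = ∫_0^2 (3*x^5 - 10*x^4 + 9*x^3 - 2*x^2) dx. Term by term:
  ∫_0^2 3*x^5 dx = 32;  ∫_0^2 -10*x^4 dx = -64;  ∫_0^2 9*x^3 dx = 36;
  ∫_0^2 -2*x^2 dx = -16/3.
Sum: 32 − 64 + 36 − 16/3 = -4/3.
So RHS = -∫_0^2 v(x) φ(x) dx = 4/3.
LHS = RHS, so the identity holds for this test φ.
Moreover u is smooth here and v(x) = u'(x) = -3*x**2 + 4*x - 1 pointwise, so the identity holds for every test function. Hence v is the weak derivative of u.


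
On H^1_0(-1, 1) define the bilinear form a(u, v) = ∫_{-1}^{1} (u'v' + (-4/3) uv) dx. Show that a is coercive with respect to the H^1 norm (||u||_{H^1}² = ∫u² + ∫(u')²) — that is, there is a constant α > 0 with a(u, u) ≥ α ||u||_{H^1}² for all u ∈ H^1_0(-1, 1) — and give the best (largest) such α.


α = (-16/3 + π^2)/(4 + π^2)

Coercivity of a(·,·) on H^1_0(-1, 1) means a(u, u) ≥ α ||u||_{H^1}² for every u ∈ H^1_0.
The interval has length L = 2, and Poincaré/coercivity depend only on L. Here a(u, u) = ∫(u')² + (-4/3)·∫u².
Here c = -4/3 < 0 with |c| < (π/L)² = π^2/4, so coercivity still holds. The condition a(u,u) ≥ α||u||_{H^1}² reads (1−α)∫(u')² ≥ (α−c)∫u². Any admissible α is ≤ 1 (rapidly oscillating u have ∫u²/∫(u')² → 0), and α = 1 would force 0 ≥ (1−c)∫u², impossible since c < 1; so 1−α > 0. By the sharp Poincaré inequality on H^1_0 of an interval of length L, ∫(u')² ≥ (π/L)²∫u² with equality for the first sine mode sin(π(x−x₀)/L) (x₀ the left endpoint), so the inequality holds for all u iff (1−α)(π/L)² ≥ α − c, i.e. α ≤ ((π/L)² + c)/((π/L)² + 1) = (1 + c(L/π)²)/(1 + (L/π)²). (Direct route, valid since c ≤ 0: Poincaré gives c∫u² ≥ c(L/π)²∫(u')², so a(u,u) ≥ (1 + c(L/π)²)∫(u')², while ||u||_{H^1}² ≤ (1 + (L/π)²)∫(u')²; dividing yields the same α.) With (π/L)² = π^2/4 and c = -4/3, the largest admissible constant is α = ((π/L)² + c)/((π/L)² + 1).
Simplifying, α = (-16/3 + π^2)/(4 + π^2).


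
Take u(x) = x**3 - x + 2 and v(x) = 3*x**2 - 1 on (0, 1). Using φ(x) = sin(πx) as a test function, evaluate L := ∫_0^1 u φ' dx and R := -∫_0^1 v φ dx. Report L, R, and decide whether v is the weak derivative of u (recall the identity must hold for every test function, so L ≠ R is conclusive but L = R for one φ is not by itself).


LHS = (12 - π^2)/π^3, RHS = (12 - π^2)/π^3. Yes, v = u' weakly.

u(x) = x**3 - x + 2, classical derivative u'(x) = 3*x**2 - 1.
φ(x) = sin(πx), so φ'(x) = π*cos(π*x).
Note φ(0) = φ(1) = 0, so the boundary term u·φ vanishes.
LHS = ∫_0^1 u(x) φ'(x) dx = ∫_0^1 (π*x^3*cos(π*x) - π*x*cos(π*x) + 2*π*cos(π*x)) dx. Term by term:
  ∫_0^1 2*π*cos(π*x) dx = 0;  ∫_0^1 π*x^3*cos(π*x) dx = -3/π + 12/π^3;  ∫_0^1 -π*x*cos(π*x) dx = 2/π.
Sum: 0 + -3/π + 12/π^3 + 2/π = (12 - π^2)/π^3.
So LHS = (12 - π^2)/π^3.
∫_0^1 v(x) φ(x) dx = ∫_0^1 (3*x^2*sin(π*x) - sin(π*x)) dx. Term by term:
  ∫_0^1 -sin(π*x) dx = -2/π;  ∫_0^1 3*x^2*sin(π*x) dx = -12/π^3 + 3/π.
Sum: -2/π + -12/π^3 + 3/π = (-12 + π^2)/π^3.
So RHS = -∫_0^1 v(x) φ(x) dx = (12 - π^2)/π^3.
LHS = RHS, so the identity holds for this test φ.
Moreover u is smooth here and v(x) = u'(x) = 3*x**2 - 1 pointwise, so the identity holds for every test function. Hence v is the weak derivative of u.


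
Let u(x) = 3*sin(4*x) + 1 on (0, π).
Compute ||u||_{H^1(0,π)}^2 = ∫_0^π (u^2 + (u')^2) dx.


||u||_{H^1(0,π)}^2 = 155*π/2

u'(x) = 12*cos(4*x).
Expand u² and (u')² and integrate term by term on (0, π), using: for integers n ≥ 1, ∫_0^π sin²(nx) dx = ∫_0^π cos²(nx) dx = π/2; for n ≠ n', ∫_0^π sin(nx)sin(n'x) dx = ∫_0^π cos(nx)cos(n'x) dx = 0; and by product-to-sum, ∫_0^π sin(nx)cos(n'x) dx = ½∫_0^π [sin((n+n')x) + sin((n−n')x)] dx, which is 0 when n+n' is even and 2n/(n²−n'²) when n+n' is odd (it need not vanish on (0, π)). For the constant mode: ∫_0^π 1 dx = π, ∫_0^π cos(nx) dx = 0, ∫_0^π sin(nx) dx = (1−(−1)^n)/n.
  u² squared terms: (1)²·∫1 dx = 1·π = π;  (3)²·∫sin(4x)² dx = 9·π/2 = 9*π/2.
  u² cross terms: 2·(1)·(3)·∫1·sin(4x) dx = 6·(0) = 0.
  So ∫_0^π u² dx = π + 9*π/2 + 0 = 11*π/2.
  (u')² squared terms: (12)²·∫cos(4x)² dx = 144·π/2 = 72*π.
  So ∫_0^π (u')² dx = 72*π.
||u||_{H^1}^2 = (11*π/2) + (72*π) = 155*π/2.


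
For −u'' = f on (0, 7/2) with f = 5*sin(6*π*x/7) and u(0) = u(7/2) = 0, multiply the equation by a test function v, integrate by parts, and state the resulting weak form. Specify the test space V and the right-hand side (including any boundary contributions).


V = H^1_0(0, 7/2) (so v(0) = v(7/2) = 0); weak form: ∫_0^7/2 u'v' dx = ∫_0^7/2 (5*sin(6*π*x/7)) v dx for all v ∈ V.

Multiply both sides by a test function v and integrate from 0 to 7/2:
  ∫_0^7/2 −u''(x) v(x) dx = ∫_0^7/2 f(x) v(x) dx.
Integrate the LHS by parts once:
  ∫_0^7/2 −u'' v dx = −[u'(x) v(x)]_0^7/2 + ∫_0^7/2 u'(x) v'(x) dx.
Thus ∫_0^7/2 u'(x) v'(x) dx = ∫_0^7/2 f(x) v(x) dx + [u'(x) v(x)]_0^7/2.
Choose V so that boundary terms are either known or forced to vanish.
u is Dirichlet: u(0) = u(7/2) = 0. Let V = H^1_0(0, 7/2); then v(0) = v(7/2) = 0, and [u' v]_0^7/2 = 0.
Weak formulation: find u (satisfying any essential BC) such that ∫_0^7/2 u'(x) v'(x) dx = ∫_0^7/2 f v dx for all v ∈ V.
Substituting f(x) = 5*sin(6*π*x/7), the right-hand side is ∫_0^7/2 (5*sin(6*π*x/7)) v dx.


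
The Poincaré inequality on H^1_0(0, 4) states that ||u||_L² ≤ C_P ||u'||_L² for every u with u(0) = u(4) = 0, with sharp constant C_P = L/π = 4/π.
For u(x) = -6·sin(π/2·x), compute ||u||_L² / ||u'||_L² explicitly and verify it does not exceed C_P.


||u||_L² / ||u'||_L² = 2/π < C_P = 4/π.

u(x) = -6·sin(π/2·x), so u'(x) = -3*π*cos(π*x/2).
Writing u(x) = A·sin(kπx/L) with A = -6 and k = 2, use ∫_0^L sin²(kπx/L) dx = L/2 and ∫_0^L cos²(kπx/L) dx = L/2.
u² = 36·sin²(π/2·x) and (u')² = 9*π^2·cos²(π/2·x), and each of sin², cos² integrates to L/2 = 2 over (0, 4).
∫_0^4 u² dx = 72, so ||u||_L² = 6*sqrt(2).
∫_0^4 (u')² dx = 18*π^2, so ||u'||_L² = 3*sqrt(2)*π.
Ratio ||u||_L² / ||u'||_L² = 2/π.
Sharp Poincaré constant on H^1_0(0, 4) is C_P = L/π = 4/π, achieved by sin(π/4·x).
This is the k = 2 harmonic; the ratio L/(kπ) is strictly less than C_P = L/π, consistent with the sharp inequality ||u||_L² ≤ C_P ||u'||_L².


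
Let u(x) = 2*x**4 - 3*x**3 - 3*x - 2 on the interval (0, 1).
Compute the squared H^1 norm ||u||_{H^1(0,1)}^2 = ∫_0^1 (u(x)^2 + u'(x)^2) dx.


||u||_{H^1}^2 = 20521/630

The H^1 norm (squared) on an interval (0, L) is
  ||u||_{H^1}^2 = ∫_0^L u(x)^2 dx + ∫_0^L u'(x)^2 dx.
Compute u'(x) = 8*x**3 - 9*x**2 - 3.
Then u(x)^2 = 4*x**8 - 12*x**7 + 9*x**6 - 12*x**5 + 10*x**4 + 12*x**3 + 9*x**2 + 12*x + 4 and u'(x)^2 = 64*x**6 - 144*x**5 + 81*x**4 - 48*x**3 + 54*x**2 + 9.
Integrate each monomial from 0 to 1 using ∫_0^1 c·x^n dx = c·1^(n+1)/(n+1):
  ∫_0^1 u(x)^2 dx = ∫_0^1 (4*x^8 - 12*x^7 + 9*x^6 - 12*x^5 + 10*x^4 + 12*x^3 + 9*x^2 + 12*x + 4) dx. Term by term:
    ∫_0^1 4*x^8 dx = 4/9;  ∫_0^1 -12*x^7 dx = -3/2;  ∫_0^1 9*x^6 dx = 9/7;
    ∫_0^1 -12*x^5 dx = -2;  ∫_0^1 10*x^4 dx = 2;  ∫_0^1 12*x^3 dx = 3;
    ∫_0^1 9*x^2 dx = 3;  ∫_0^1 12*x dx = 6;  ∫_0^1 4 dx = 4.
  Sum: 4/9 − 3/2 + 9/7 − 2 + 2 + 3 + 3 + 6 + 4 = 2045/126.
  ∫_0^1 u'(x)^2 dx = ∫_0^1 (64*x^6 - 144*x^5 + 81*x^4 - 48*x^3 + 54*x^2 + 9) dx. Term by term:
    ∫_0^1 64*x^6 dx = 64/7;  ∫_0^1 -144*x^5 dx = -24;  ∫_0^1 81*x^4 dx = 81/5;
    ∫_0^1 -48*x^3 dx = -12;  ∫_0^1 54*x^2 dx = 18;  ∫_0^1 9 dx = 9.
  Sum: 64/7 − 24 + 81/5 − 12 + 18 + 9 = 572/35.
Adding: ||u||_{H^1}^2 = 2045/126 + 572/35 = 20521/630.


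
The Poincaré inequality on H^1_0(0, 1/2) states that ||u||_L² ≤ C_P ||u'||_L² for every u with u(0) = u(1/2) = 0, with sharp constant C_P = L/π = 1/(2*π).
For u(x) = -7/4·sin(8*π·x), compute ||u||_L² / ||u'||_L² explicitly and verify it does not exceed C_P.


||u||_L² / ||u'||_L² = 1/(8*π) < C_P = 1/(2*π).

u(x) = -7/4·sin(8*π·x), so u'(x) = -14*π*cos(8*π*x).
Writing u(x) = A·sin(kπx/L) with A = -7/4 and k = 4, use ∫_0^L sin²(kπx/L) dx = L/2 and ∫_0^L cos²(kπx/L) dx = L/2.
u² = 49/16·sin²(8*π·x) and (u')² = 196*π^2·cos²(8*π·x), and each of sin², cos² integrates to L/2 = 1/4 over (0, 1/2).
∫_0^1/2 u² dx = 49/64, so ||u||_L² = 7/8.
∫_0^1/2 (u')² dx = 49*π^2, so ||u'||_L² = 7*π.
Ratio ||u||_L² / ||u'||_L² = 1/(8*π).
Sharp Poincaré constant on H^1_0(0, 1/2) is C_P = L/π = 1/(2*π), achieved by sin(2*π·x).
This is the k = 4 harmonic; the ratio L/(kπ) is strictly less than C_P = L/π, consistent with the sharp inequality ||u||_L² ≤ C_P ||u'||_L².


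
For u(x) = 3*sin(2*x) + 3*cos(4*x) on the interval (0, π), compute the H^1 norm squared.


||u||_{H^1(0,π)}^2 = 99*π

u'(x) = -12*sin(4*x) + 6*cos(2*x).
Expand u² and (u')² and integrate term by term on (0, π), using: for integers n ≥ 1, ∫_0^π sin²(nx) dx = ∫_0^π cos²(nx) dx = π/2; for n ≠ n', ∫_0^π sin(nx)sin(n'x) dx = ∫_0^π cos(nx)cos(n'x) dx = 0; and by product-to-sum, ∫_0^π sin(nx)cos(n'x) dx = ½∫_0^π [sin((n+n')x) + sin((n−n')x)] dx, which is 0 when n+n' is even and 2n/(n²−n'²) when n+n' is odd (it need not vanish on (0, π)).
  u² squared terms: (3)²·∫cos(4x)² dx = 9·π/2 = 9*π/2;  (3)²·∫sin(2x)² dx = 9·π/2 = 9*π/2.
  u² cross terms: 2·(3)·(3)·∫cos(4x)·sin(2x) dx = 18·(0) = 0.
  So ∫_0^π u² dx = 9*π/2 + 9*π/2 + 0 = 9*π.
  (u')² squared terms: (-12)²·∫sin(4x)² dx = 144·π/2 = 72*π;  (6)²·∫cos(2x)² dx = 36·π/2 = 18*π.
  (u')² cross terms: 2·(-12)·(6)·∫sin(4x)·cos(2x) dx = -144·(0) = 0.
  So ∫_0^π (u')² dx = 72*π + 18*π + 0 = 90*π.
||u||_{H^1}^2 = (9*π) + (90*π) = 99*π.


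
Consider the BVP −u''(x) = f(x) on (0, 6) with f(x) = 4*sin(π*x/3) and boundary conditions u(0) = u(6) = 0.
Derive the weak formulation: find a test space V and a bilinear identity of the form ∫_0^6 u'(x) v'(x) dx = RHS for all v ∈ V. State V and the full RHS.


V = H^1_0(0, 6) (so v(0) = v(6) = 0); weak form: ∫_0^6 u'v' dx = ∫_0^6 (4*sin(π*x/3)) v dx for all v ∈ V.

Multiply both sides by a test function v and integrate from 0 to 6:
  ∫_0^6 −u''(x) v(x) dx = ∫_0^6 f(x) v(x) dx.
Integrate the LHS by parts once:
  ∫_0^6 −u'' v dx = −[u'(x) v(x)]_0^6 + ∫_0^6 u'(x) v'(x) dx.
Thus ∫_0^6 u'(x) v'(x) dx = ∫_0^6 f(x) v(x) dx + [u'(x) v(x)]_0^6.
Choose V so that boundary terms are either known or forced to vanish.
u is Dirichlet: u(0) = u(6) = 0. Let V = H^1_0(0, 6); then v(0) = v(6) = 0, and [u' v]_0^6 = 0.
Weak formulation: find u (satisfying any essential BC) such that ∫_0^6 u'(x) v'(x) dx = ∫_0^6 f v dx for all v ∈ V.
Substituting f(x) = 4*sin(π*x/3), the right-hand side is ∫_0^6 (4*sin(π*x/3)) v dx.


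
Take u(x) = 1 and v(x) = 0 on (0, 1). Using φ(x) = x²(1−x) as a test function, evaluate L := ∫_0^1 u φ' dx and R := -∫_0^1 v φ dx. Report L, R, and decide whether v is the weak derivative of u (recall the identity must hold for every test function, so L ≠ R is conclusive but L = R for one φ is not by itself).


LHS = 0, RHS = 0. Yes, v = u' weakly.

u(x) = 1, classical derivative u'(x) = 0.
φ(x) = x²(1−x), so φ'(x) = x*(2 - 3*x).
Note φ(0) = φ(1) = 0, so the boundary term u·φ vanishes.
LHS = ∫_0^1 u(x) φ'(x) dx = ∫_0^1 (-3*x^2 + 2*x) dx. Term by term:
  ∫_0^1 -3*x^2 dx = -1;  ∫_0^1 2*x dx = 1.
Sum: -1 + 1 = 0.
So LHS = 0.
∫_0^1 v(x) φ(x) dx = ∫_0^1 (0) dx. Term by term:
  ∫_0^1 0 dx = 0.
So RHS = -∫_0^1 v(x) φ(x) dx = 0.
LHS = RHS, so the identity holds for this test φ.
Moreover u is smooth here and v(x) = u'(x) = 0 pointwise, so the identity holds for every test function. Hence v is the weak derivative of u.


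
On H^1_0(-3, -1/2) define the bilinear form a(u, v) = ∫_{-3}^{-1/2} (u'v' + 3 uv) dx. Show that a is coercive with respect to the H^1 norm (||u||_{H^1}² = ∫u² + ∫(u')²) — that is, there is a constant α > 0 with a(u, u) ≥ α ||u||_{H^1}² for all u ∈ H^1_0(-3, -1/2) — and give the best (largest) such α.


α = 1

Coercivity of a(·,·) on H^1_0(-3, -1/2) means a(u, u) ≥ α ||u||_{H^1}² for every u ∈ H^1_0.
The interval has length L = 5/2, and Poincaré/coercivity depend only on L. Here a(u, u) = ∫(u')² + (3)·∫u².
Here c = 3 ≥ 1, so a(u,u) = ∫(u')² + c∫u² ≥ ∫(u')² + ∫u² = ||u||_{H^1}², i.e. α = 1 works. No larger α is possible: a(u,u) ≥ α||u||_{H^1}² means (1−α)∫(u')² ≥ (α−c)∫u², and for the modes u_n = sin(nπ(x−x₀)/L) (x₀ the left endpoint) one has ∫u_n²/∫(u_n')² = (L/(nπ))² → 0, so a(u_n,u_n)/||u_n||_{H^1}² → 1. Hence the optimal constant is α = 1.
Therefore α = 1.


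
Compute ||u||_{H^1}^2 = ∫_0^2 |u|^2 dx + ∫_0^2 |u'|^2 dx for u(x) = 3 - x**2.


||u||_{H^1}^2 = 286/15

The H^1 norm (squared) on an interval (0, L) is
  ||u||_{H^1}^2 = ∫_0^L u(x)^2 dx + ∫_0^L u'(x)^2 dx.
Compute u'(x) = -2*x.
Then u(x)^2 = x**4 - 6*x**2 + 9 and u'(x)^2 = 4*x**2.
Integrate each monomial from 0 to 2 using ∫_0^2 c·x^n dx = c·2^(n+1)/(n+1):
  ∫_0^2 u(x)^2 dx = ∫_0^2 (x^4 - 6*x^2 + 9) dx. Term by term:
    ∫_0^2 x^4 dx = 32/5;  ∫_0^2 -6*x^2 dx = -16;  ∫_0^2 9 dx = 18.
  Sum: 32/5 − 16 + 18 = 42/5.
  ∫_0^2 u'(x)^2 dx = ∫_0^2 (4*x^2) dx. Term by term:
    ∫_0^2 4*x^2 dx = 32/3.
Adding: ||u||_{H^1}^2 = 42/5 + 32/3 = 286/15.


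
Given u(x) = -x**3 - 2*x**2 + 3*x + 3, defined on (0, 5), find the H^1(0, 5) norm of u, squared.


||u||_{H^1}^2 = 1121255/42

The H^1 norm (squared) on an interval (0, L) is
  ||u||_{H^1}^2 = ∫_0^L u(x)^2 dx + ∫_0^L u'(x)^2 dx.
Compute u'(x) = -3*x**2 - 4*x + 3.
Then u(x)^2 = x**6 + 4*x**5 - 2*x**4 - 18*x**3 - 3*x**2 + 18*x + 9 and u'(x)^2 = 9*x**4 + 24*x**3 - 2*x**2 - 24*x + 9.
Integrate each monomial from 0 to 5 using ∫_0^5 c·x^n dx = c·5^(n+1)/(n+1):
  ∫_0^5 u(x)^2 dx = ∫_0^5 (x^6 + 4*x^5 - 2*x^4 - 18*x^3 - 3*x^2 + 18*x + 9) dx. Term by term:
    ∫_0^5 x^6 dx = 78125/7;  ∫_0^5 4*x^5 dx = 31250/3;  ∫_0^5 -2*x^4 dx = -1250;
    ∫_0^5 -18*x^3 dx = -5625/2;  ∫_0^5 -3*x^2 dx = -125;  ∫_0^5 18*x dx = 225;
    ∫_0^5 9 dx = 45.
  Sum: 78125/7 + 31250/3 − 1250 − 5625/2 − 125 + 225 + 45 = 741715/42.
  ∫_0^5 u'(x)^2 dx = ∫_0^5 (9*x^4 + 24*x^3 - 2*x^2 - 24*x + 9) dx. Term by term:
    ∫_0^5 9*x^4 dx = 5625;  ∫_0^5 24*x^3 dx = 3750;  ∫_0^5 -2*x^2 dx = -250/3;
    ∫_0^5 -24*x dx = -300;  ∫_0^5 9 dx = 45.
  Sum: 5625 + 3750 − 250/3 − 300 + 45 = 27110/3.
Adding: ||u||_{H^1}^2 = 741715/42 + 27110/3 = 1121255/42.


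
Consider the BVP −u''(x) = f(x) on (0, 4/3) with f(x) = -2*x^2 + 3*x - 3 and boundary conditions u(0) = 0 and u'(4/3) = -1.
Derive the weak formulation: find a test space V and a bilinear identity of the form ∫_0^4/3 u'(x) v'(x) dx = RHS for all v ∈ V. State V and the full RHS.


V = {v ∈ H^1(0, 4/3) : v(0) = 0} (test functions vanish at x = 0 where u is specified); weak form: ∫_0^4/3 u'v' dx = ∫_0^4/3 (-2*x^2 + 3*x - 3) v dx − v(4/3) for all v ∈ V.

Multiply both sides by a test function v and integrate from 0 to 4/3:
  ∫_0^4/3 −u''(x) v(x) dx = ∫_0^4/3 f(x) v(x) dx.
Integrate the LHS by parts once:
  ∫_0^4/3 −u'' v dx = −[u'(x) v(x)]_0^4/3 + ∫_0^4/3 u'(x) v'(x) dx.
Thus ∫_0^4/3 u'(x) v'(x) dx = ∫_0^4/3 f(x) v(x) dx + [u'(x) v(x)]_0^4/3.
Choose V so that boundary terms are either known or forced to vanish.
Mixed BC: u(0) = 0 (Dirichlet) and u'(4/3) = -1 (Neumann). Define V = {v ∈ H^1(0, 4/3) : v(0) = 0}. Then [u' v]_0^4/3 = u'(4/3)·v(4/3) − u'(0)·0 = − v(4/3).
Weak formulation: find u (satisfying any essential BC) such that ∫_0^4/3 u'(x) v'(x) dx = ∫_0^4/3 f v dx − v(4/3) for all v ∈ V (Dirichlet at 0 absorbed into V; Neumann datum at x = 4/3 contributes the boundary term).
Substituting f(x) = -2*x^2 + 3*x - 3, the right-hand side is ∫_0^4/3 (-2*x^2 + 3*x - 3) v dx − v(4/3).


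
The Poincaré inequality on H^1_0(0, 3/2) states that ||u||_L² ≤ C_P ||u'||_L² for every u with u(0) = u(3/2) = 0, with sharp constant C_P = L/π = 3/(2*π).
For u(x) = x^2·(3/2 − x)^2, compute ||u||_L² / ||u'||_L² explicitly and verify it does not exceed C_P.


||u||_L² / ||u'||_L² = sqrt(3)/4 < C_P = 3/(2*π).

u(x) = x^2·(3/2 − x)^2, so u'(x) = x*(2*x - 3)*(4*x - 3)/2.
u(x) = x^2·(3/2 − x)^2 vanishes at x = 0 and x = 3/2, so u ∈ H^1_0(0, 3/2). Differentiate via the product rule and integrate the resulting polynomials term by term.
  ∫_0^3/2 u² dx = ∫_0^3/2 (x^8 - 6*x^7 + 27*x^6/2 - 27*x^5/2 + 81*x^4/16) dx. Term by term:
    ∫_0^3/2 x^8 dx = 2187/512;  ∫_0^3/2 -6*x^7 dx = -19683/1024;  ∫_0^3/2 27*x^6/2 dx = 59049/1792;
    ∫_0^3/2 -27*x^5/2 dx = -6561/256;  ∫_0^3/2 81*x^4/16 dx = 19683/2560.
  Sum: 2187/512 − 19683/1024 + 59049/1792 − 6561/256 + 19683/2560 = 2187/35840.
  ∫_0^3/2 (u')² dx = ∫_0^3/2 (16*x^6 - 72*x^5 + 117*x^4 - 81*x^3 + 81*x^2/4) dx. Term by term:
    ∫_0^3/2 16*x^6 dx = 2187/56;  ∫_0^3/2 -72*x^5 dx = -2187/16;  ∫_0^3/2 117*x^4 dx = 28431/160;
    ∫_0^3/2 -81*x^3 dx = -6561/64;  ∫_0^3/2 81*x^2/4 dx = 729/32.
  Sum: 2187/56 − 2187/16 + 28431/160 − 6561/64 + 729/32 = 729/2240.
∫_0^3/2 u² dx = 2187/35840, so ||u||_L² = 27*sqrt(105)/1120.
∫_0^3/2 (u')² dx = 729/2240, so ||u'||_L² = 27*sqrt(35)/280.
Ratio ||u||_L² / ||u'||_L² = sqrt(3)/4.
Sharp Poincaré constant on H^1_0(0, 3/2) is C_P = L/π = 3/(2*π), achieved by sin(2*π/3·x).
A polynomial bump cannot attain the sharp Poincaré constant (only the first sine eigenfunction does), so the ratio is strictly less than C_P, consistent with ||u||_L² ≤ C_P ||u'||_L².
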